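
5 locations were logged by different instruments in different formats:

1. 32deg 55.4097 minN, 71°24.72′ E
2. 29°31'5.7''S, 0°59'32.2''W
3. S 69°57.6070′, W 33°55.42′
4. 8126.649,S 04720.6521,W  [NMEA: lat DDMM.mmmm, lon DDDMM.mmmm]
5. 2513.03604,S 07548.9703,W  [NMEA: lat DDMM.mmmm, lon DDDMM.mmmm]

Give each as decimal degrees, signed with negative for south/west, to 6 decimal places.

1. 32.923495, 71.412000
2. -29.518250, -0.992278
3. -69.960117, -33.923667
4. -81.444150, -47.344202
5. -25.217267, -75.816172

Point 1:
  Lat: 32 + 55.4097/60 = 32.9234950
  N ⇒ keep positive
  λ: 71 + 24.72/60 = 71.4120000
  E ⇒ keep positive
Point 2:
  φ: 29° + 31/60 + 5.7/3600 = 29 + 0.516667 + 0.001583 = 29.5182500
  S → negative
  Lon: 59′ + 32.2″ = 59.53667′; 0 + 59.53667/60 = 0.9922778
  W ⇒ negate
Point 3:
  φ: 57.607′ = 0.960117°; total 69.9601167
  hemisphere S, so the sign is −
  λ: 33 + 55.42/60 = 33.9236667
  W ⇒ negate
Point 4:
  Lat: degrees = first 2 digits = 81, minutes = 26.649; 81 + 26.649/60 = 81.4441500
  S → negative
  Lon: split at 3 digits → 047° and 20.6521′; 47 + 20.6521/60 = 47.3442017
  hemisphere W, so the sign is −
Point 5:
  Lat: split at 2 digits → 25° and 13.03604′; 25 + 13.03604/60 = 25.2172673
  hemisphere S, so the sign is −
  Lon: degrees = first 3 digits = 75, minutes = 48.9703; 75 + 48.9703/60 = 75.8161717
  W → negative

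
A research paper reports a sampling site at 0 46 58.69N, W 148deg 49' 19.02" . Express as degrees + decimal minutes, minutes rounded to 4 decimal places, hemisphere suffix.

0° 46.9782′ N, 148° 49.3170′ W

Latitude: seconds/60 = 0.97817; minutes = 46 + 0.97817 = 46.978167
Longitude: seconds/60 = 0.31700; minutes = 49 + 0.31700 = 49.317000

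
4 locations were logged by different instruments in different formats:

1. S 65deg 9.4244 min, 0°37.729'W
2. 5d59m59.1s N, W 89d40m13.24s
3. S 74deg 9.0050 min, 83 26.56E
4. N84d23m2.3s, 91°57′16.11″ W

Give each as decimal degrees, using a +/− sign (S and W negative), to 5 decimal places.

1. -65.15707, -0.62882
2. 5.99975, -89.67034
3. -74.15008, 83.44267
4. 84.38397, -91.95448

Point 1:
  Latitude: 9.4244′ = 0.157073°; total 65.157073
  S ⇒ negate
  Lon: 0 + 37.729/60 = 0.628817
  W → negative
Point 2:
  Latitude: 5 + 59/60 + 59.1/3600 = 5.999750
  N ⇒ keep positive
  Longitude: 40′ + 13.24″ = 40.22067′; 89 + 40.22067/60 = 89.670344
  W → negative
Point 3:
  φ: 9.005′ = 0.150083°; total 74.150083
  hemisphere S, so the sign is −
  λ: 26.56′ = 0.442667°; total 83.442667
  E ⇒ keep positive
Point 4:
  φ: 84° + 23/60 + 2.3/3600 = 84 + 0.383333 + 0.000639 = 84.383972
  N ⇒ keep positive
  Lon: 57′ + 16.11″ = 57.26850′; 91 + 57.26850/60 = 91.954475
  W ⇒ negate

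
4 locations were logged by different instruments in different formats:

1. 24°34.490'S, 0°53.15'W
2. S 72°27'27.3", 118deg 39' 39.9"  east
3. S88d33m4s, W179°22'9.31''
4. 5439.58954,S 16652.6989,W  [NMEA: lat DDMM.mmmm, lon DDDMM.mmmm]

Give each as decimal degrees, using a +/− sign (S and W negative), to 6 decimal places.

1. -24.574833, -0.885833
2. -72.457583, 118.661083
3. -88.551111, -179.369253
4. -54.659826, -166.878315

Point 1:
  Latitude: 24 + 34.49/60 = 24.5748333
  hemisphere S, so the sign is −
  λ: 0 + 53.15/60 = 0.8858333
  W → negative
Point 2:
  Latitude: 27′ + 27.3″ = 27.45500′; 72 + 27.45500/60 = 72.4575833
  S ⇒ negate
  Lon: 118° + 39/60 + 39.9/3600 = 118 + 0.650000 + 0.011083 = 118.6610833
  E → positive
Point 3:
  Latitude: 88° + 33/60 + 4/3600 = 88 + 0.550000 + 0.001111 = 88.5511111
  hemisphere S, so the sign is −
  Longitude: 179° + 22/60 + 9.31/3600 = 179 + 0.366667 + 0.002586 = 179.3692528
  W ⇒ negate
Point 4:
  φ: split at 2 digits → 54° and 39.58954′; 54 + 39.58954/60 = 54.6598257
  hemisphere S, so the sign is −
  Lon: split at 3 digits → 166° and 52.6989′; 166 + 52.6989/60 = 166.8783150
  W ⇒ negate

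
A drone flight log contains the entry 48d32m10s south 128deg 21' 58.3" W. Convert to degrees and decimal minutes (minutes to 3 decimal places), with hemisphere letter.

48° 32.167′ S, 128° 21.972′ W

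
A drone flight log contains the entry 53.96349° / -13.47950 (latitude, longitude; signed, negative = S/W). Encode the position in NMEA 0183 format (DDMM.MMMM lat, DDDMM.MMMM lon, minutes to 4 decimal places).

φ: 53° + 0.963490 × 60 = 53° 57.809400′
Longitude is negative → W; |value| = 13.479500
Lon: minutes = (13.479500 − 13) × 60 = 28.770000

5357.8094,N / 01328.7700,W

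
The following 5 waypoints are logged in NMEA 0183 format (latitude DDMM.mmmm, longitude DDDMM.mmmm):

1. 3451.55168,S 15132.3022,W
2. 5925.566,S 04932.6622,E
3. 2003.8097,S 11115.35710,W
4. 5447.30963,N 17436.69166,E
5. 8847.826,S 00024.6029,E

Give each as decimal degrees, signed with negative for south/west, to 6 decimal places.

1. -34.859195, -151.538370
2. -59.426100, 49.544370
3. -20.063495, -111.255952
4. 54.788494, 174.611528
5. -88.797100, 0.410048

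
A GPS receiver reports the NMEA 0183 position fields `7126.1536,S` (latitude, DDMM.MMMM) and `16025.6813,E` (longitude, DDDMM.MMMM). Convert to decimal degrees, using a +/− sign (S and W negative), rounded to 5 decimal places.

-71.43589, 160.42802

Latitude: degrees = first 2 digits = 71, minutes = 26.1536; 71 + 26.1536/60 = 71.435893
S ⇒ negate
λ: split at 3 digits → 160° and 25.6813′; 160 + 25.6813/60 = 160.428022
E ⇒ keep positive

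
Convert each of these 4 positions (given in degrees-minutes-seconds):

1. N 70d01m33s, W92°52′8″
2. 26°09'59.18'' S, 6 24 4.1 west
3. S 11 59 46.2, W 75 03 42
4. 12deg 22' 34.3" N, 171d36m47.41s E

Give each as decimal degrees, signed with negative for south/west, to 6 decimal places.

1. 70.025833, -92.868889
2. -26.166439, -6.401139
3. -11.996167, -75.061667
4. 12.376194, 171.613169

Point 1:
  Lat: 1′ + 33″ = 1.55000′; 70 + 1.55000/60 = 70.0258333
  N ⇒ keep positive
  Longitude: 92 + 52/60 + 8/3600 = 92.8688889
  hemisphere W, so the sign is −
Point 2:
  φ: 26 + 9/60 + 59.18/3600 = 26.1664389
  S → negative
  Longitude: 6 + 24/60 + 4.1/3600 = 6.4011389
  W → negative
Point 3:
  Lat: 59′ + 46.2″ = 59.77000′; 11 + 59.77000/60 = 11.9961667
  hemisphere S, so the sign is −
  Lon: 75° + 3/60 + 42/3600 = 75 + 0.050000 + 0.011667 = 75.0616667
  hemisphere W, so the sign is −
Point 4:
  φ: 12 + 22/60 + 34.3/3600 = 12.3761944
  N ⇒ keep positive
  Lon: 36′ + 47.41″ = 36.79017′; 171 + 36.79017/60 = 171.6131694
  E → positive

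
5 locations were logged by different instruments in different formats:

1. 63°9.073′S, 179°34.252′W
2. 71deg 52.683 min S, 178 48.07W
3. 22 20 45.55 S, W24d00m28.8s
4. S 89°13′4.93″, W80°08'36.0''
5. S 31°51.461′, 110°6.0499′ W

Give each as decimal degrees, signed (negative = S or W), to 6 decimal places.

1. -63.151217, -179.570867
2. -71.878050, -178.801167
3. -22.345986, -24.008000
4. -89.218036, -80.143333
5. -31.857683, -110.100832

Point 1:
  φ: 63 + 9.073/60 = 63.1512167
  S ⇒ negate
  Lon: 179 + 34.252/60 = 179.5708667
  W ⇒ negate
Point 2:
  φ: 71 + 52.683/60 = 71.8780500
  S ⇒ negate
  Longitude: 48.07′ = 0.801167°; total 178.8011667
  W ⇒ negate
Point 3:
  Latitude: 22 + 20/60 + 45.55/3600 = 22.3459861
  hemisphere S, so the sign is −
  Lon: 0′ + 28.8″ = 0.48000′; 24 + 0.48000/60 = 24.0080000
  W ⇒ negate
Point 4:
  φ: 89° + 13/60 + 4.93/3600 = 89 + 0.216667 + 0.001369 = 89.2180361
  hemisphere S, so the sign is −
  λ: 80 + 8/60 + 36/3600 = 80.1433333
  W ⇒ negate
Point 5:
  φ: 31 + 51.461/60 = 31.8576833
  S ⇒ negate
  Lon: 110 + 6.0499/60 = 110.1008317
  hemisphere W, so the sign is −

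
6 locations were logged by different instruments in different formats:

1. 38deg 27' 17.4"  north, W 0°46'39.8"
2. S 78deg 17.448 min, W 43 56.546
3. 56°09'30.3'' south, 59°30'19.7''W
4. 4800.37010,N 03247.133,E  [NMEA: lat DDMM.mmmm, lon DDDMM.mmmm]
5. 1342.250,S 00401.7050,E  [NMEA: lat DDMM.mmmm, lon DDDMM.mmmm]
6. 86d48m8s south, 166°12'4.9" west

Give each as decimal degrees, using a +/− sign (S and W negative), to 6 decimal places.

Point 1:
  φ: 38° + 27/60 + 17.4/3600 = 38 + 0.450000 + 0.004833 = 38.4548333
  N ⇒ keep positive
  Longitude: 46′ + 39.8″ = 46.66333′; 0 + 46.66333/60 = 0.7777222
  W ⇒ negate
Point 2:
  φ: 17.448′ = 0.290800°; total 78.2908000
  S → negative
  λ: 56.546′ = 0.942433°; total 43.9424333
  hemisphere W, so the sign is −
Point 3:
  φ: 56 + 9/60 + 30.3/3600 = 56.1584167
  S → negative
  Longitude: 59° + 30/60 + 19.7/3600 = 59 + 0.500000 + 0.005472 = 59.5054722
  W ⇒ negate
Point 4:
  Latitude: degrees = first 2 digits = 48, minutes = 0.3701; 48 + 0.3701/60 = 48.0061683
  N → positive
  Longitude: degrees = first 3 digits = 32, minutes = 47.133; 32 + 47.133/60 = 32.7855500
  E ⇒ keep positive
Point 5:
  Lat: split at 2 digits → 13° and 42.25′; 13 + 42.25/60 = 13.7041667
  S ⇒ negate
  λ: degrees = first 3 digits = 4, minutes = 1.705; 4 + 1.705/60 = 4.0284167
  E → positive
Point 6:
  φ: 48′ + 8″ = 48.13333′; 86 + 48.13333/60 = 86.8022222
  S → negative
  λ: 12′ + 4.9″ = 12.08167′; 166 + 12.08167/60 = 166.2013611
  W → negative

1. 38.454833, -0.777722
2. -78.290800, -43.942433
3. -56.158417, -59.505472
4. 48.006168, 32.785550
5. -13.704167, 4.028417
6. -86.802222, -166.201361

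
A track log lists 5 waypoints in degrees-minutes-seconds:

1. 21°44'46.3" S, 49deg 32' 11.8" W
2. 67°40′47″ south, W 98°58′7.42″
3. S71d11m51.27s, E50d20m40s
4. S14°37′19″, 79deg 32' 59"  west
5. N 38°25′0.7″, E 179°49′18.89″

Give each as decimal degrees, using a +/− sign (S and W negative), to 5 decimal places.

Point 1:
  φ: 21 + 44/60 + 46.3/3600 = 21.746194
  hemisphere S, so the sign is −
  λ: 32′ + 11.8″ = 32.19667′; 49 + 32.19667/60 = 49.536611
  hemisphere W, so the sign is −
Point 2:
  φ: 67 + 40/60 + 47/3600 = 67.679722
  hemisphere S, so the sign is −
  Lon: 58′ + 7.42″ = 58.12367′; 98 + 58.12367/60 = 98.968728
  W → negative
Point 3:
  φ: 71 + 11/60 + 51.27/3600 = 71.197575
  S ⇒ negate
  Lon: 20′ + 40″ = 20.66667′; 50 + 20.66667/60 = 50.344444
  E ⇒ keep positive
Point 4:
  Lat: 14° + 37/60 + 19/3600 = 14 + 0.616667 + 0.005278 = 14.621944
  S ⇒ negate
  λ: 32′ + 59″ = 32.98333′; 79 + 32.98333/60 = 79.549722
  W → negative
Point 5:
  φ: 38 + 25/60 + 0.7/3600 = 38.416861
  N → positive
  Longitude: 179 + 49/60 + 18.89/3600 = 179.821914
  E ⇒ keep positive

1. -21.74619, -49.53661
2. -67.67972, -98.96873
3. -71.19758, 50.34444
4. -14.62194, -79.54972
5. 38.41686, 179.82191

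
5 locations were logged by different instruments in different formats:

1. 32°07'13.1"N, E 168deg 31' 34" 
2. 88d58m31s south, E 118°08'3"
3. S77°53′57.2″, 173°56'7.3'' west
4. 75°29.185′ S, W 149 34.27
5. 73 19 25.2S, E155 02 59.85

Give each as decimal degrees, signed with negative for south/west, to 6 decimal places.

Point 1:
  Latitude: 32° + 7/60 + 13.1/3600 = 32 + 0.116667 + 0.003639 = 32.1203056
  N ⇒ keep positive
  λ: 31′ + 34″ = 31.56667′; 168 + 31.56667/60 = 168.5261111
  E ⇒ keep positive
Point 2:
  Lat: 88° + 58/60 + 31/3600 = 88 + 0.966667 + 0.008611 = 88.9752778
  hemisphere S, so the sign is −
  Longitude: 118° + 8/60 + 3/3600 = 118 + 0.133333 + 0.000833 = 118.1341667
  E ⇒ keep positive
Point 3:
  Lat: 77° + 53/60 + 57.2/3600 = 77 + 0.883333 + 0.015889 = 77.8992222
  hemisphere S, so the sign is −
  Longitude: 56′ + 7.3″ = 56.12167′; 173 + 56.12167/60 = 173.9353611
  W → negative
Point 4:
  φ: 75 + 29.185/60 = 75.4864167
  S → negative
  Longitude: 34.27′ = 0.571167°; total 149.5711667
  W → negative
Point 5:
  Latitude: 19′ + 25.2″ = 19.42000′; 73 + 19.42000/60 = 73.3236667
  S ⇒ negate
  Lon: 2′ + 59.85″ = 2.99750′; 155 + 2.99750/60 = 155.0499583
  E → positive

1. 32.120306, 168.526111
2. -88.975278, 118.134167
3. -77.899222, -173.935361
4. -75.486417, -149.571167
5. -73.323667, 155.049958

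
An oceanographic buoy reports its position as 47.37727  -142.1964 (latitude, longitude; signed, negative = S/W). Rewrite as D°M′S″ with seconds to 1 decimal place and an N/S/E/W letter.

47°22′38.2″ N, 142°11′47.0″ W

Latitude: whole degrees 47; 22.63620′ → 22′ and 38.172″
Longitude is negative → W; |value| = 142.196400
Lon: 0.196400 × 60 = 11.78400′ → 11′, remainder × 60 = 47.040″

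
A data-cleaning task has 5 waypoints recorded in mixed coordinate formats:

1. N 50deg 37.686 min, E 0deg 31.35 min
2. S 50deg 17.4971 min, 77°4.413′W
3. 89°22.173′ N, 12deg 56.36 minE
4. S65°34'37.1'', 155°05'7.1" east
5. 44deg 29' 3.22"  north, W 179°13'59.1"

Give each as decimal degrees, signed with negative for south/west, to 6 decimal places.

1. 50.628100, 0.522500
2. -50.291618, -77.073550
3. 89.369550, 12.939333
4. -65.576972, 155.085306
5. 44.484228, -179.233083

Point 1:
  φ: 50 + 37.686/60 = 50.6281000
  N ⇒ keep positive
  Lon: 0 + 31.35/60 = 0.5225000
  E → positive
Point 2:
  φ: 17.4971′ = 0.291618°; total 50.2916183
  S ⇒ negate
  λ: 4.413′ = 0.073550°; total 77.0735500
  hemisphere W, so the sign is −
Point 3:
  Lat: 89 + 22.173/60 = 89.3695500
  N → positive
  Lon: 56.36′ = 0.939333°; total 12.9393333
  E → positive
Point 4:
  Lat: 65 + 34/60 + 37.1/3600 = 65.5769722
  S ⇒ negate
  Lon: 5′ + 7.1″ = 5.11833′; 155 + 5.11833/60 = 155.0853056
  E → positive
Point 5:
  Latitude: 44° + 29/60 + 3.22/3600 = 44 + 0.483333 + 0.000894 = 44.4842278
  N → positive
  Lon: 179 + 13/60 + 59.1/3600 = 179.2330833
  W ⇒ negate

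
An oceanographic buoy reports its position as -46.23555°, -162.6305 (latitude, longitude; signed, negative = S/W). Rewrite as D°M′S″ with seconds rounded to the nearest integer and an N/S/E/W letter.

Latitude is negative → S; |value| = 46.235550
Latitude: whole degrees 46; 14.13300′ → 14′ and 7.98″
Longitude is negative → W; |value| = 162.630500
λ: 0.630500° → 37.83000′; 0.83000 × 60 = 49.80″

46°14′8″ S, 162°37′50″ W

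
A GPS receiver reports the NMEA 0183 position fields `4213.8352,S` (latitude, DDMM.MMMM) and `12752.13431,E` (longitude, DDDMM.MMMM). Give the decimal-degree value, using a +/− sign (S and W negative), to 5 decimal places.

φ: split at 2 digits → 42° and 13.8352′; 42 + 13.8352/60 = 42.230587
hemisphere S, so the sign is −
Longitude: split at 3 digits → 127° and 52.13431′; 127 + 52.13431/60 = 127.868905
E ⇒ keep positive

-42.23059, 127.86891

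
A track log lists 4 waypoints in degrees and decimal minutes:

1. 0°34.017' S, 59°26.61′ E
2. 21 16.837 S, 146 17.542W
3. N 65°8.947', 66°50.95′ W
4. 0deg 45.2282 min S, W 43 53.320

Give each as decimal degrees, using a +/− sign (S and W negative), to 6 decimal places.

1. -0.566950, 59.443500
2. -21.280617, -146.292367
3. 65.149117, -66.849167
4. -0.753803, -43.888667

Point 1:
  Latitude: 34.017′ = 0.566950°; total 0.5669500
  S ⇒ negate
  Lon: 59 + 26.61/60 = 59.4435000
  E → positive
Point 2:
  Latitude: 16.837′ = 0.280617°; total 21.2806167
  S → negative
  Lon: 17.542′ = 0.292367°; total 146.2923667
  W → negative
Point 3:
  Lat: 8.947′ = 0.149117°; total 65.1491167
  N ⇒ keep positive
  Lon: 66 + 50.95/60 = 66.8491667
  hemisphere W, so the sign is −
Point 4:
  Lat: 45.2282′ = 0.753803°; total 0.7538033
  hemisphere S, so the sign is −
  Longitude: 43 + 53.32/60 = 43.8886667
  W ⇒ negate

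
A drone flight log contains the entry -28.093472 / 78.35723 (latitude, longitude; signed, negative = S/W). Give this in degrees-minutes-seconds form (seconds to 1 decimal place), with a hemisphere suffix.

Latitude is negative → S; |value| = 28.093472
Latitude: whole degrees 28; 5.60832′ → 5′ and 36.499″
λ: 0.357230° → 21.43380′; 0.43380 × 60 = 26.028″

28°05′36.5″ S, 78°21′26.0″ E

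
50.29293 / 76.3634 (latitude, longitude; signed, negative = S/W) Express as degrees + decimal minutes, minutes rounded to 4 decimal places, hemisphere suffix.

50° 17.5758′ N, 76° 21.8040′ E

Lat: minutes = (50.292930 − 50) × 60 = 17.575800
Longitude: minutes = (76.363400 − 76) × 60 = 21.804000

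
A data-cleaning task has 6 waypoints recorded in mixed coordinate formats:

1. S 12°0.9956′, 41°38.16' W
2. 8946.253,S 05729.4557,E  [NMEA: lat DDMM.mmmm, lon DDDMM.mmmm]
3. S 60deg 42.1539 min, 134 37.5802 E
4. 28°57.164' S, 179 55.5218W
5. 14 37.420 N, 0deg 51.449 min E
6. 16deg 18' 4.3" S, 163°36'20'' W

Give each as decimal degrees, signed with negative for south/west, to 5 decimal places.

Point 1:
  φ: 0.9956′ = 0.016593°; total 12.016593
  S ⇒ negate
  λ: 38.16′ = 0.636000°; total 41.636000
  W ⇒ negate
Point 2:
  φ: degrees = first 2 digits = 89, minutes = 46.253; 89 + 46.253/60 = 89.770883
  S ⇒ negate
  λ: degrees = first 3 digits = 57, minutes = 29.4557; 57 + 29.4557/60 = 57.490928
  E ⇒ keep positive
Point 3:
  φ: 42.1539′ = 0.702565°; total 60.702565
  S ⇒ negate
  Longitude: 37.5802′ = 0.626337°; total 134.626337
  E → positive
Point 4:
  Lat: 57.164′ = 0.952733°; total 28.952733
  hemisphere S, so the sign is −
  Longitude: 179 + 55.5218/60 = 179.925363
  W → negative
Point 5:
  φ: 37.42′ = 0.623667°; total 14.623667
  N ⇒ keep positive
  λ: 0 + 51.449/60 = 0.857483
  E ⇒ keep positive
Point 6:
  φ: 16 + 18/60 + 4.3/3600 = 16.301194
  S → negative
  Longitude: 163° + 36/60 + 20/3600 = 163 + 0.600000 + 0.005556 = 163.605556
  W → negative

1. -12.01659, -41.63600
2. -89.77088, 57.49093
3. -60.70257, 134.62634
4. -28.95273, -179.92536
5. 14.62367, 0.85748
6. -16.30119, -163.60556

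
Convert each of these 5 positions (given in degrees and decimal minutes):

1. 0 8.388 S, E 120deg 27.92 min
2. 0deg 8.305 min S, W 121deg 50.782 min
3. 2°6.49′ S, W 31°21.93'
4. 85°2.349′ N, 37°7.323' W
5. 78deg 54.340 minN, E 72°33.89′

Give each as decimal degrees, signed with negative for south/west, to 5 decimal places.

Point 1:
  Latitude: 8.388′ = 0.139800°; total 0.139800
  hemisphere S, so the sign is −
  Longitude: 120 + 27.92/60 = 120.465333
  E ⇒ keep positive
Point 2:
  φ: 0 + 8.305/60 = 0.138417
  hemisphere S, so the sign is −
  Longitude: 50.782′ = 0.846367°; total 121.846367
  W ⇒ negate
Point 3:
  Lat: 6.49′ = 0.108167°; total 2.108167
  S → negative
  Longitude: 21.93′ = 0.365500°; total 31.365500
  W ⇒ negate
Point 4:
  Lat: 2.349′ = 0.039150°; total 85.039150
  N ⇒ keep positive
  λ: 37 + 7.323/60 = 37.122050
  W → negative
Point 5:
  φ: 78 + 54.34/60 = 78.905667
  N → positive
  Longitude: 33.89′ = 0.564833°; total 72.564833
  E ⇒ keep positive

1. -0.13980, 120.46533
2. -0.13842, -121.84637
3. -2.10817, -31.36550
4. 85.03915, -37.12205
5. 78.90567, 72.56483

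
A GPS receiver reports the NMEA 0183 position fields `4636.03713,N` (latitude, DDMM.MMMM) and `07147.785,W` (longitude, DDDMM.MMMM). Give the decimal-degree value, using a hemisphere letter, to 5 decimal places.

46.60062° N, 71.79642° W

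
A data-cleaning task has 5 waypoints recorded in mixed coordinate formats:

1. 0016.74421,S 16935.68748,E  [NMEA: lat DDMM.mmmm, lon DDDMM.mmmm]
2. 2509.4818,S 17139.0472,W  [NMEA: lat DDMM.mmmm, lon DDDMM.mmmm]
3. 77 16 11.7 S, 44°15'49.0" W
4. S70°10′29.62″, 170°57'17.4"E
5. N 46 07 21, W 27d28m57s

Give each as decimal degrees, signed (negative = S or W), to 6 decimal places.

1. -0.279070, 169.594791
2. -25.158030, -171.650787
3. -77.269917, -44.263611
4. -70.174894, 170.954833
5. 46.122500, -27.482500

Point 1:
  Lat: degrees = first 2 digits = 0, minutes = 16.74421; 0 + 16.74421/60 = 0.2790702
  S ⇒ negate
  λ: degrees = first 3 digits = 169, minutes = 35.68748; 169 + 35.68748/60 = 169.5947913
  E ⇒ keep positive
Point 2:
  Latitude: degrees = first 2 digits = 25, minutes = 9.4818; 25 + 9.4818/60 = 25.1580300
  S ⇒ negate
  Longitude: split at 3 digits → 171° and 39.0472′; 171 + 39.0472/60 = 171.6507867
  hemisphere W, so the sign is −
Point 3:
  φ: 77 + 16/60 + 11.7/3600 = 77.2699167
  hemisphere S, so the sign is −
  λ: 44 + 15/60 + 49/3600 = 44.2636111
  W → negative
Point 4:
  Lat: 70° + 10/60 + 29.62/3600 = 70 + 0.166667 + 0.008228 = 70.1748944
  hemisphere S, so the sign is −
  λ: 170° + 57/60 + 17.4/3600 = 170 + 0.950000 + 0.004833 = 170.9548333
  E → positive
Point 5:
  Lat: 46 + 7/60 + 21/3600 = 46.1225000
  N → positive
  Lon: 27° + 28/60 + 57/3600 = 27 + 0.466667 + 0.015833 = 27.4825000
  hemisphere W, so the sign is −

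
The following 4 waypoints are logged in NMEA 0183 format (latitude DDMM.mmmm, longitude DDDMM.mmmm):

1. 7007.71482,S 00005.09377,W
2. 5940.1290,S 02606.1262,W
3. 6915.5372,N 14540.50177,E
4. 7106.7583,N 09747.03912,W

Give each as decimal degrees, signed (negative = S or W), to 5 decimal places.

1. -70.12858, -0.08490
2. -59.66882, -26.10210
3. 69.25895, 145.67503
4. 71.11264, -97.78399

Point 1:
  Latitude: split at 2 digits → 70° and 7.71482′; 70 + 7.71482/60 = 70.128580
  S ⇒ negate
  λ: split at 3 digits → 000° and 5.09377′; 0 + 5.09377/60 = 0.084896
  W ⇒ negate
Point 2:
  Lat: degrees = first 2 digits = 59, minutes = 40.129; 59 + 40.129/60 = 59.668817
  S → negative
  λ: degrees = first 3 digits = 26, minutes = 6.1262; 26 + 6.1262/60 = 26.102103
  hemisphere W, so the sign is −
Point 3:
  Lat: degrees = first 2 digits = 69, minutes = 15.5372; 69 + 15.5372/60 = 69.258953
  N → positive
  λ: split at 3 digits → 145° and 40.50177′; 145 + 40.50177/60 = 145.675030
  E ⇒ keep positive
Point 4:
  Lat: degrees = first 2 digits = 71, minutes = 6.7583; 71 + 6.7583/60 = 71.112638
  N → positive
  Lon: degrees = first 3 digits = 97, minutes = 47.03912; 97 + 47.03912/60 = 97.783985
  hemisphere W, so the sign is −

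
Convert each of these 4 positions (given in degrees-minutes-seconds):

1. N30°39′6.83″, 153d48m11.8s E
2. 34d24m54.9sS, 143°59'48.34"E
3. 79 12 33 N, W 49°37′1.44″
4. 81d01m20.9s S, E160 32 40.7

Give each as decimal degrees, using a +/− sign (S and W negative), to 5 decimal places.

1. 30.65190, 153.80328
2. -34.41525, 143.99676
3. 79.20917, -49.61707
4. -81.02247, 160.54464

Point 1:
  Latitude: 30° + 39/60 + 6.83/3600 = 30 + 0.650000 + 0.001897 = 30.651897
  N → positive
  λ: 48′ + 11.8″ = 48.19667′; 153 + 48.19667/60 = 153.803278
  E ⇒ keep positive
Point 2:
  Latitude: 34° + 24/60 + 54.9/3600 = 34 + 0.400000 + 0.015250 = 34.415250
  hemisphere S, so the sign is −
  Lon: 59′ + 48.34″ = 59.80567′; 143 + 59.80567/60 = 143.996761
  E ⇒ keep positive
Point 3:
  φ: 12′ + 33″ = 12.55000′; 79 + 12.55000/60 = 79.209167
  N ⇒ keep positive
  λ: 49° + 37/60 + 1.44/3600 = 49 + 0.616667 + 0.000400 = 49.617067
  W ⇒ negate
Point 4:
  Latitude: 1′ + 20.9″ = 1.34833′; 81 + 1.34833/60 = 81.022472
  S → negative
  Lon: 32′ + 40.7″ = 32.67833′; 160 + 32.67833/60 = 160.544639
  E → positive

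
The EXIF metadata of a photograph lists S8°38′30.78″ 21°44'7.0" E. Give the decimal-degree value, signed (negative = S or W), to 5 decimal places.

-8.64188, 21.73528

Latitude: 8 + 38/60 + 30.78/3600 = 8.641883
hemisphere S, so the sign is −
Longitude: 21 + 44/60 + 7/3600 = 21.735278
E ⇒ keep positive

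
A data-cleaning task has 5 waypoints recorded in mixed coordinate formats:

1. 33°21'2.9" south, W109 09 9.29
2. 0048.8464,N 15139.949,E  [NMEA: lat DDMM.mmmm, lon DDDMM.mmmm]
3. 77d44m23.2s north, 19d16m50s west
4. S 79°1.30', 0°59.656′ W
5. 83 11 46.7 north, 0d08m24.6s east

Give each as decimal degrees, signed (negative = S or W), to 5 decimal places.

1. -33.35081, -109.15258
2. 0.81411, 151.66582
3. 77.73978, -19.28056
4. -79.02167, -0.99427
5. 83.19631, 0.14017

Point 1:
  Latitude: 33 + 21/60 + 2.9/3600 = 33.350806
  hemisphere S, so the sign is −
  Lon: 109° + 9/60 + 9.29/3600 = 109 + 0.150000 + 0.002581 = 109.152581
  W ⇒ negate
Point 2:
  Lat: split at 2 digits → 00° and 48.8464′; 0 + 48.8464/60 = 0.814107
  N ⇒ keep positive
  λ: degrees = first 3 digits = 151, minutes = 39.949; 151 + 39.949/60 = 151.665817
  E ⇒ keep positive
Point 3:
  φ: 77 + 44/60 + 23.2/3600 = 77.739778
  N → positive
  λ: 16′ + 50″ = 16.83333′; 19 + 16.83333/60 = 19.280556
  W ⇒ negate
Point 4:
  Latitude: 79 + 1.3/60 = 79.021667
  S → negative
  Longitude: 0 + 59.656/60 = 0.994267
  W → negative
Point 5:
  Latitude: 11′ + 46.7″ = 11.77833′; 83 + 11.77833/60 = 83.196306
  N → positive
  Lon: 8′ + 24.6″ = 8.41000′; 0 + 8.41000/60 = 0.140167
  E ⇒ keep positive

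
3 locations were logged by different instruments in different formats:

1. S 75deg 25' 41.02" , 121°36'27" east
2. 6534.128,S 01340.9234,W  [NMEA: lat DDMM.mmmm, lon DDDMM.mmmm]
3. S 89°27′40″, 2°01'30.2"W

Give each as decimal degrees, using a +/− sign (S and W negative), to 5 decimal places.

1. -75.42806, 121.60750
2. -65.56880, -13.68206
3. -89.46111, -2.02506

Point 1:
  Lat: 75° + 25/60 + 41.02/3600 = 75 + 0.416667 + 0.011394 = 75.428061
  hemisphere S, so the sign is −
  Longitude: 121° + 36/60 + 27/3600 = 121 + 0.600000 + 0.007500 = 121.607500
  E ⇒ keep positive
Point 2:
  Latitude: degrees = first 2 digits = 65, minutes = 34.128; 65 + 34.128/60 = 65.568800
  hemisphere S, so the sign is −
  Longitude: degrees = first 3 digits = 13, minutes = 40.9234; 13 + 40.9234/60 = 13.682057
  hemisphere W, so the sign is −
Point 3:
  Lat: 89 + 27/60 + 40/3600 = 89.461111
  S → negative
  λ: 1′ + 30.2″ = 1.50333′; 2 + 1.50333/60 = 2.025056
  W ⇒ negate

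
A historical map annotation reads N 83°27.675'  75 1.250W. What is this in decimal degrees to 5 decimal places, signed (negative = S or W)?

83.46125, -75.02083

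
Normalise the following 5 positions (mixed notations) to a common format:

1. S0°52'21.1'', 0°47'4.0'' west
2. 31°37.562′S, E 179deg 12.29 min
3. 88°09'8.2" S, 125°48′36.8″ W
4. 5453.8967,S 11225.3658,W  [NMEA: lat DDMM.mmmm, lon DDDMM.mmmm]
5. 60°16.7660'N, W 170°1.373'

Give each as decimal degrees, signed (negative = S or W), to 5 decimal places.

1. -0.87253, -0.78444
2. -31.62603, 179.20483
3. -88.15228, -125.81022
4. -54.89828, -112.42276
5. 60.27943, -170.02288

Point 1:
  Latitude: 0 + 52/60 + 21.1/3600 = 0.872528
  S ⇒ negate
  Longitude: 47′ + 4″ = 47.06667′; 0 + 47.06667/60 = 0.784444
  W ⇒ negate
Point 2:
  Latitude: 31 + 37.562/60 = 31.626033
  hemisphere S, so the sign is −
  Longitude: 179 + 12.29/60 = 179.204833
  E ⇒ keep positive
Point 3:
  Lat: 88 + 9/60 + 8.2/3600 = 88.152278
  hemisphere S, so the sign is −
  λ: 125 + 48/60 + 36.8/3600 = 125.810222
  hemisphere W, so the sign is −
Point 4:
  Latitude: split at 2 digits → 54° and 53.8967′; 54 + 53.8967/60 = 54.898278
  hemisphere S, so the sign is −
  λ: degrees = first 3 digits = 112, minutes = 25.3658; 112 + 25.3658/60 = 112.422763
  W → negative
Point 5:
  Latitude: 60 + 16.766/60 = 60.279433
  N ⇒ keep positive
  Longitude: 1.373′ = 0.022883°; total 170.022883
  hemisphere W, so the sign is −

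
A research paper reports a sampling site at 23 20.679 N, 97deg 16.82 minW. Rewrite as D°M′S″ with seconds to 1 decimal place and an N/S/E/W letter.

φ: 20.67900′ → 20′ and 0.67900 × 60 = 40.740″
λ: 16.82000′ → 16′ and 0.82000 × 60 = 49.200″

23°20′40.7″ N, 97°16′49.2″ W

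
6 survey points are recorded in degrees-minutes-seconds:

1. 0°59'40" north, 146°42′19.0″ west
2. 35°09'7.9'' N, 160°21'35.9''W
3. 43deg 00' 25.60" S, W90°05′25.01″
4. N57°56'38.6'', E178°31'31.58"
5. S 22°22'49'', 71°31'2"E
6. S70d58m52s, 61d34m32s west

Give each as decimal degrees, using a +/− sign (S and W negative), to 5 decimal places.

1. 0.99444, -146.70528
2. 35.15219, -160.35997
3. -43.00711, -90.09028
4. 57.94406, 178.52544
5. -22.38028, 71.51722
6. -70.98111, -61.57556

Point 1:
  Lat: 0° + 59/60 + 40/3600 = 0 + 0.983333 + 0.011111 = 0.994444
  N → positive
  λ: 146 + 42/60 + 19/3600 = 146.705278
  W → negative
Point 2:
  φ: 35° + 9/60 + 7.9/3600 = 35 + 0.150000 + 0.002194 = 35.152194
  N ⇒ keep positive
  Lon: 160° + 21/60 + 35.9/3600 = 160 + 0.350000 + 0.009972 = 160.359972
  W ⇒ negate
Point 3:
  φ: 43° + 0/60 + 25.6/3600 = 43 + 0.000000 + 0.007111 = 43.007111
  S ⇒ negate
  Lon: 90° + 5/60 + 25.01/3600 = 90 + 0.083333 + 0.006947 = 90.090281
  W ⇒ negate
Point 4:
  Lat: 57 + 56/60 + 38.6/3600 = 57.944056
  N ⇒ keep positive
  Lon: 178 + 31/60 + 31.58/3600 = 178.525439
  E ⇒ keep positive
Point 5:
  Lat: 22 + 22/60 + 49/3600 = 22.380278
  S → negative
  λ: 71 + 31/60 + 2/3600 = 71.517222
  E → positive
Point 6:
  Latitude: 70° + 58/60 + 52/3600 = 70 + 0.966667 + 0.014444 = 70.981111
  S ⇒ negate
  λ: 61 + 34/60 + 32/3600 = 61.575556
  W ⇒ negate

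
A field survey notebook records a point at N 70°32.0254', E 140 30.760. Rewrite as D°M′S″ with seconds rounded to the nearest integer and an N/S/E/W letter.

70°32′2″ N, 140°30′46″ E

φ: fractional minutes 0.02540 × 60 = 1.52″
Lon: 30.76000′ → 30′ and 0.76000 × 60 = 45.60″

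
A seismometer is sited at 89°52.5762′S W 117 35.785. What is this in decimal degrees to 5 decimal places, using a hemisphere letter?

89.87627° S, 117.59642° W

φ: 52.5762′ = 0.876270°; total 89.876270
λ: 117 + 35.785/60 = 117.596417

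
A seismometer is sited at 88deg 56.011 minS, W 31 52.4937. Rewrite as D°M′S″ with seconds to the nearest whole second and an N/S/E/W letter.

Latitude: 56.01100′ → 56′ and 0.01100 × 60 = 0.66″
Longitude: fractional minutes 0.49370 × 60 = 29.62″

88°56′1″ S, 31°52′30″ W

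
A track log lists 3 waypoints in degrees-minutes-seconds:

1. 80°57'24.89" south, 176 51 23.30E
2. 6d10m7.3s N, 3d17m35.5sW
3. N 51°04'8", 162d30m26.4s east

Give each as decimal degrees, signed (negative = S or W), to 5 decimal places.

1. -80.95691, 176.85647
2. 6.16869, -3.29319
3. 51.06889, 162.50733

Point 1:
  φ: 80 + 57/60 + 24.89/3600 = 80.956914
  S → negative
  Longitude: 176° + 51/60 + 23.3/3600 = 176 + 0.850000 + 0.006472 = 176.856472
  E → positive
Point 2:
  Latitude: 6 + 10/60 + 7.3/3600 = 6.168694
  N → positive
  λ: 17′ + 35.5″ = 17.59167′; 3 + 17.59167/60 = 3.293194
  W → negative
Point 3:
  Latitude: 4′ + 8″ = 4.13333′; 51 + 4.13333/60 = 51.068889
  N → positive
  Lon: 162° + 30/60 + 26.4/3600 = 162 + 0.500000 + 0.007333 = 162.507333
  E → positive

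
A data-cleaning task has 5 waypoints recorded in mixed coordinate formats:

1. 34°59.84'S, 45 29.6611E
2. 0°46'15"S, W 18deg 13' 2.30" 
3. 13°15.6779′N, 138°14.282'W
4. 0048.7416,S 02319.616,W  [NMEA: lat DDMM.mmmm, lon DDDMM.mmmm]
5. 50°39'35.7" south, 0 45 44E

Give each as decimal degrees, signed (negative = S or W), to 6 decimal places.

Point 1:
  Lat: 34 + 59.84/60 = 34.9973333
  hemisphere S, so the sign is −
  Longitude: 45 + 29.6611/60 = 45.4943517
  E ⇒ keep positive
Point 2:
  Lat: 46′ + 15″ = 46.25000′; 0 + 46.25000/60 = 0.7708333
  S ⇒ negate
  Lon: 13′ + 2.3″ = 13.03833′; 18 + 13.03833/60 = 18.2173056
  W → negative
Point 3:
  Latitude: 13 + 15.6779/60 = 13.2612983
  N → positive
  Longitude: 14.282′ = 0.238033°; total 138.2380333
  hemisphere W, so the sign is −
Point 4:
  Latitude: split at 2 digits → 00° and 48.7416′; 0 + 48.7416/60 = 0.8123600
  S → negative
  λ: split at 3 digits → 023° and 19.616′; 23 + 19.616/60 = 23.3269333
  W → negative
Point 5:
  Latitude: 39′ + 35.7″ = 39.59500′; 50 + 39.59500/60 = 50.6599167
  S ⇒ negate
  Lon: 45′ + 44″ = 45.73333′; 0 + 45.73333/60 = 0.7622222
  E → positive

1. -34.997333, 45.494352
2. -0.770833, -18.217306
3. 13.261298, -138.238033
4. -0.812360, -23.326933
5. -50.659917, 0.762222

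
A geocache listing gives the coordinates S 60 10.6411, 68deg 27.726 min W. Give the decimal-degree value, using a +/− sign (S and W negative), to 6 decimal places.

Latitude: 10.6411′ = 0.177352°; total 60.1773517
hemisphere S, so the sign is −
Lon: 27.726′ = 0.462100°; total 68.4621000
W → negative

-60.177352, -68.462100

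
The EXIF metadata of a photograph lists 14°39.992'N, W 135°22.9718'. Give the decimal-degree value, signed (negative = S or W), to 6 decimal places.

φ: 39.992′ = 0.666533°; total 14.6665333
N ⇒ keep positive
Lon: 22.9718′ = 0.382863°; total 135.3828633
W → negative

14.666533, -135.382863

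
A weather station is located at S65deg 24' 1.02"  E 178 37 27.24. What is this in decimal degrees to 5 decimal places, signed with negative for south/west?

Lat: 24′ + 1.02″ = 24.01700′; 65 + 24.01700/60 = 65.400283
S → negative
Longitude: 178° + 37/60 + 27.24/3600 = 178 + 0.616667 + 0.007567 = 178.624233
E ⇒ keep positive

-65.40028, 178.62423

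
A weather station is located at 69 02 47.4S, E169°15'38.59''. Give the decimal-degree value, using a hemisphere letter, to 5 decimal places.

69.04650° S, 169.26072° E

φ: 69 + 2/60 + 47.4/3600 = 69.046500
Lon: 15′ + 38.59″ = 15.64317′; 169 + 15.64317/60 = 169.260719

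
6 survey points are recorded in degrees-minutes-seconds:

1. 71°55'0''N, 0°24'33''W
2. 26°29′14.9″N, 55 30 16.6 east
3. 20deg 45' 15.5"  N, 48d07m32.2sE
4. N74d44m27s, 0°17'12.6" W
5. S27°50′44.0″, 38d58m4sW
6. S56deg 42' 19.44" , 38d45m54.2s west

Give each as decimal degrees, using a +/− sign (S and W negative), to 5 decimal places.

Point 1:
  φ: 71° + 55/60 + 0/3600 = 71 + 0.916667 + 0.000000 = 71.916667
  N → positive
  Lon: 24′ + 33″ = 24.55000′; 0 + 24.55000/60 = 0.409167
  hemisphere W, so the sign is −
Point 2:
  Lat: 29′ + 14.9″ = 29.24833′; 26 + 29.24833/60 = 26.487472
  N → positive
  Lon: 55 + 30/60 + 16.6/3600 = 55.504611
  E → positive
Point 3:
  Lat: 20° + 45/60 + 15.5/3600 = 20 + 0.750000 + 0.004306 = 20.754306
  N → positive
  Longitude: 48° + 7/60 + 32.2/3600 = 48 + 0.116667 + 0.008944 = 48.125611
  E → positive
Point 4:
  φ: 74 + 44/60 + 27/3600 = 74.740833
  N → positive
  Lon: 0° + 17/60 + 12.6/3600 = 0 + 0.283333 + 0.003500 = 0.286833
  W → negative
Point 5:
  φ: 27 + 50/60 + 44/3600 = 27.845556
  hemisphere S, so the sign is −
  Lon: 38° + 58/60 + 4/3600 = 38 + 0.966667 + 0.001111 = 38.967778
  W → negative
Point 6:
  Latitude: 56° + 42/60 + 19.44/3600 = 56 + 0.700000 + 0.005400 = 56.705400
  S ⇒ negate
  λ: 38° + 45/60 + 54.2/3600 = 38 + 0.750000 + 0.015056 = 38.765056
  hemisphere W, so the sign is −

1. 71.91667, -0.40917
2. 26.48747, 55.50461
3. 20.75431, 48.12561
4. 74.74083, -0.28683
5. -27.84556, -38.96778
6. -56.70540, -38.76506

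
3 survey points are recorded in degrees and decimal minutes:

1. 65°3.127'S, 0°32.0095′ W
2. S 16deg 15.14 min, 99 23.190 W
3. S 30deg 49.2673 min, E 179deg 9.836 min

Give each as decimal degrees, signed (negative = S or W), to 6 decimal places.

1. -65.052117, -0.533492
2. -16.252333, -99.386500
3. -30.821122, 179.163933

Point 1:
  Lat: 3.127′ = 0.052117°; total 65.0521167
  S ⇒ negate
  Longitude: 32.0095′ = 0.533492°; total 0.5334917
  W → negative
Point 2:
  Lat: 15.14′ = 0.252333°; total 16.2523333
  hemisphere S, so the sign is −
  Lon: 23.19′ = 0.386500°; total 99.3865000
  W → negative
Point 3:
  φ: 30 + 49.2673/60 = 30.8211217
  S ⇒ negate
  Longitude: 9.836′ = 0.163933°; total 179.1639333
  E ⇒ keep positive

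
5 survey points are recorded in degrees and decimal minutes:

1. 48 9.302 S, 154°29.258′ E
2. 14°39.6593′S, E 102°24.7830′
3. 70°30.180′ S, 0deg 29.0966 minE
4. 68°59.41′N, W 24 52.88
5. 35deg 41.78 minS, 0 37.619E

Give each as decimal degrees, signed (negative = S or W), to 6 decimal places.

1. -48.155033, 154.487633
2. -14.660988, 102.413050
3. -70.503000, 0.484943
4. 68.990167, -24.881333
5. -35.696333, 0.626983

Point 1:
  Latitude: 9.302′ = 0.155033°; total 48.1550333
  hemisphere S, so the sign is −
  Longitude: 29.258′ = 0.487633°; total 154.4876333
  E ⇒ keep positive
Point 2:
  Latitude: 14 + 39.6593/60 = 14.6609883
  hemisphere S, so the sign is −
  Longitude: 102 + 24.783/60 = 102.4130500
  E → positive
Point 3:
  Lat: 70 + 30.18/60 = 70.5030000
  S ⇒ negate
  Lon: 0 + 29.0966/60 = 0.4849433
  E → positive
Point 4:
  Lat: 59.41′ = 0.990167°; total 68.9901667
  N → positive
  λ: 52.88′ = 0.881333°; total 24.8813333
  W ⇒ negate
Point 5:
  Lat: 35 + 41.78/60 = 35.6963333
  S → negative
  λ: 0 + 37.619/60 = 0.6269833
  E → positive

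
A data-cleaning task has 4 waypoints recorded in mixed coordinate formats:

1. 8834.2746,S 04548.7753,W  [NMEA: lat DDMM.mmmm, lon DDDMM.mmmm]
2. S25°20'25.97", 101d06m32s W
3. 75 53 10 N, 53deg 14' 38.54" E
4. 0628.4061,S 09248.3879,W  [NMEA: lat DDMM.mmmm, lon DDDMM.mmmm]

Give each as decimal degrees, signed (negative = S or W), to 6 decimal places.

1. -88.571243, -45.812922
2. -25.340547, -101.108889
3. 75.886111, 53.244039
4. -6.473435, -92.806465

Point 1:
  φ: split at 2 digits → 88° and 34.2746′; 88 + 34.2746/60 = 88.5712433
  S → negative
  λ: split at 3 digits → 045° and 48.7753′; 45 + 48.7753/60 = 45.8129217
  W → negative
Point 2:
  φ: 20′ + 25.97″ = 20.43283′; 25 + 20.43283/60 = 25.3405472
  S ⇒ negate
  Lon: 101° + 6/60 + 32/3600 = 101 + 0.100000 + 0.008889 = 101.1088889
  W → negative
Point 3:
  φ: 53′ + 10″ = 53.16667′; 75 + 53.16667/60 = 75.8861111
  N → positive
  Lon: 14′ + 38.54″ = 14.64233′; 53 + 14.64233/60 = 53.2440389
  E ⇒ keep positive
Point 4:
  φ: split at 2 digits → 06° and 28.4061′; 6 + 28.4061/60 = 6.4734350
  hemisphere S, so the sign is −
  Lon: degrees = first 3 digits = 92, minutes = 48.3879; 92 + 48.3879/60 = 92.8064650
  W ⇒ negate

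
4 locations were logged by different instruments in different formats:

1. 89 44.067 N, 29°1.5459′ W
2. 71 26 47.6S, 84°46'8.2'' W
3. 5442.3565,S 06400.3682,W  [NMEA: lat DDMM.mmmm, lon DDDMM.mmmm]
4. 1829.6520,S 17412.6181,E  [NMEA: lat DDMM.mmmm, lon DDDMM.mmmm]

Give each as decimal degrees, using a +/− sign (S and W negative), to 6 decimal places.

1. 89.734450, -29.025765
2. -71.446556, -84.768944
3. -54.705942, -64.006137
4. -18.494200, 174.210302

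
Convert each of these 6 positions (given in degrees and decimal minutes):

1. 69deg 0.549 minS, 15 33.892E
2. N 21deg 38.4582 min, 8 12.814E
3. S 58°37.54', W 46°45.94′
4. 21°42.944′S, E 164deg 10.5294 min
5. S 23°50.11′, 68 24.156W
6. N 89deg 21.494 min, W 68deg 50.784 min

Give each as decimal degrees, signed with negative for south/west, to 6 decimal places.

Point 1:
  Lat: 0.549′ = 0.009150°; total 69.0091500
  S ⇒ negate
  Longitude: 33.892′ = 0.564867°; total 15.5648667
  E ⇒ keep positive
Point 2:
  Latitude: 21 + 38.4582/60 = 21.6409700
  N → positive
  λ: 12.814′ = 0.213567°; total 8.2135667
  E → positive
Point 3:
  φ: 58 + 37.54/60 = 58.6256667
  S → negative
  λ: 46 + 45.94/60 = 46.7656667
  W → negative
Point 4:
  Latitude: 21 + 42.944/60 = 21.7157333
  hemisphere S, so the sign is −
  Longitude: 164 + 10.5294/60 = 164.1754900
  E → positive
Point 5:
  Lat: 50.11′ = 0.835167°; total 23.8351667
  S → negative
  Lon: 24.156′ = 0.402600°; total 68.4026000
  W → negative
Point 6:
  φ: 21.494′ = 0.358233°; total 89.3582333
  N → positive
  Longitude: 50.784′ = 0.846400°; total 68.8464000
  W → negative

1. -69.009150, 15.564867
2. 21.640970, 8.213567
3. -58.625667, -46.765667
4. -21.715733, 164.175490
5. -23.835167, -68.402600
6. 89.358233, -68.846400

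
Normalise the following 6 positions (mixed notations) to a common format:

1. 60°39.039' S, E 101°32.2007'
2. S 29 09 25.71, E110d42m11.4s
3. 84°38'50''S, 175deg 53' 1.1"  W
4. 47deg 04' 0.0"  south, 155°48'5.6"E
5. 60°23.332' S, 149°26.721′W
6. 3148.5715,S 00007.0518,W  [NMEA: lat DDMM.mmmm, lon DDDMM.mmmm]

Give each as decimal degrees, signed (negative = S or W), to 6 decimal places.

1. -60.650650, 101.536678
2. -29.157142, 110.703167
3. -84.647222, -175.883639
4. -47.066667, 155.801556
5. -60.388867, -149.445350
6. -31.809525, -0.117530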